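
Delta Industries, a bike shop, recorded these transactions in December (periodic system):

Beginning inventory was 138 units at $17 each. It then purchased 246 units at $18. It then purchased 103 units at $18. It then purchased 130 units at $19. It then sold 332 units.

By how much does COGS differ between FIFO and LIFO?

FIFO COGS: 138 @ $17 + 194 @ $18 = $5,838
LIFO COGS: 130 @ $19 + 103 @ $18 + 99 @ $18 = $6,106
Difference = |$5,838 − $6,106| = $268

$268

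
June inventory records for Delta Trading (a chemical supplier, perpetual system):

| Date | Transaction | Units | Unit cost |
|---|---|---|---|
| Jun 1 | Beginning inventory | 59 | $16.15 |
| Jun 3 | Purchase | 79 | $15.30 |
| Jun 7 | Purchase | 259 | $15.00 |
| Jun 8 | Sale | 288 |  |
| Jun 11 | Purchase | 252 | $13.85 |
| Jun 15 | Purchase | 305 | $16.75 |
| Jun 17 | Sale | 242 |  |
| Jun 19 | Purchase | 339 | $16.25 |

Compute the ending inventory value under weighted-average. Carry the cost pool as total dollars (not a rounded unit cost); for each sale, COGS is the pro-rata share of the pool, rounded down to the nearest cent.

After Jun 1: 59 on hand, pool $952.85 (≈ $16.1500 each)
After Jun 3: 138 on hand, pool $2,161.55 (≈ $15.6634 each)
After Jun 7: 397 on hand, pool $6,046.55 (≈ $15.2306 each)
Jun 8, sell 288: 288/397 × $6,046.55 → $4,386.41
After Jun 11: 361 on hand, pool $5,150.34 (≈ $14.2669 each)
After Jun 15: 666 on hand, pool $10,259.09 (≈ $15.4040 each)
Jun 17, sell 242: 242/666 × $10,259.09 → $3,727.77
After Jun 19: 763 on hand, pool $12,040.07 (≈ $15.7799 each)
Total COGS = $4,386.41 + $3,727.77 = $8,114.18
Ending inventory (cost pool remaining) = $12,040.07

Ending inventory = $12,040.07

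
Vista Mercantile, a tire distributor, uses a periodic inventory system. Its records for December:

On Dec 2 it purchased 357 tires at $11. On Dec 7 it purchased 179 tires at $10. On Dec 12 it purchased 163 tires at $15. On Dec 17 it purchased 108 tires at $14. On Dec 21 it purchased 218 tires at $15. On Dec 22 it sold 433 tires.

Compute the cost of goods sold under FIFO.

COGS = $4,687

Dec 22, 433 sold [FIFO — oldest first]: 357 @ $11 + 76 @ $10 = $4,687
Ending inventory: 103 @ $10 + 163 @ $15 + 108 @ $14 + 218 @ $15 = $8,257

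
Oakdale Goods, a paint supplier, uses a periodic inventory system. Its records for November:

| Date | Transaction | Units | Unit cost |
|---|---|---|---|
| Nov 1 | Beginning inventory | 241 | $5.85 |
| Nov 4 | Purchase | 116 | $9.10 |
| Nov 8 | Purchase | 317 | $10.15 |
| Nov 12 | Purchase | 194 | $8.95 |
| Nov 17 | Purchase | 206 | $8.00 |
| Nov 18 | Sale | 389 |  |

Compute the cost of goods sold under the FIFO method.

COGS = $2,790.25

Nov 18, 389 sold [FIFO — oldest first]: 241 @ $5.85 + 116 @ $9.10 + 32 @ $10.15 = $2,790.25
Ending inventory: 285 @ $10.15 + 194 @ $8.95 + 206 @ $8.00 = $6,277.05
Check: goods available $9,067.30 = COGS $2,790.25 + ending $6,277.05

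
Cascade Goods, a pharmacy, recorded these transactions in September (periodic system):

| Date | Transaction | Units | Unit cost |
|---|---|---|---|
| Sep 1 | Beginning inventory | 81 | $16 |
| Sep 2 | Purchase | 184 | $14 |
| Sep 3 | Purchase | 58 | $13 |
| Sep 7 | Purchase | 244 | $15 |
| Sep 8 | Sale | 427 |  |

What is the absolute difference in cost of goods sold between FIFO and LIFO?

FIFO COGS: 81 @ $16 + 184 @ $14 + 58 @ $13 + 104 @ $15 = $6,186
LIFO COGS: 244 @ $15 + 58 @ $13 + 125 @ $14 = $6,164
Difference = |$6,186 − $6,164| = $22

$22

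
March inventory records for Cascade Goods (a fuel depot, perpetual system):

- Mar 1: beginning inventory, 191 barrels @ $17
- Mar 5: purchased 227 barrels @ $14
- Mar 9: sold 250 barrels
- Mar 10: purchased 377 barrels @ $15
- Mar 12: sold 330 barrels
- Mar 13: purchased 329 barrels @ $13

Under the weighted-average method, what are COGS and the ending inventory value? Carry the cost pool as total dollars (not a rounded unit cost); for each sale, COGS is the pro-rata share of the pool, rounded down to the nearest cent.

COGS = $8,830.42; ending inventory = $7,526.58

After Mar 1: 191 on hand, pool $3,247.00 (≈ $17.0000 each)
After Mar 5: 418 on hand, pool $6,425.00 (≈ $15.3708 each)
Mar 9, sell 250: 250/418 × $6,425.00 → $3,842.70
After Mar 10: 545 on hand, pool $8,237.30 (≈ $15.1143 each)
Mar 12, sell 330: 330/545 × $8,237.30 → $4,987.72
After Mar 13: 544 on hand, pool $7,526.58 (≈ $13.8356 each)
Total COGS = $3,842.70 + $4,987.72 = $8,830.42
Ending inventory (cost pool remaining) = $7,526.58
Check: goods available $16,357.00 = COGS $8,830.42 + ending $7,526.58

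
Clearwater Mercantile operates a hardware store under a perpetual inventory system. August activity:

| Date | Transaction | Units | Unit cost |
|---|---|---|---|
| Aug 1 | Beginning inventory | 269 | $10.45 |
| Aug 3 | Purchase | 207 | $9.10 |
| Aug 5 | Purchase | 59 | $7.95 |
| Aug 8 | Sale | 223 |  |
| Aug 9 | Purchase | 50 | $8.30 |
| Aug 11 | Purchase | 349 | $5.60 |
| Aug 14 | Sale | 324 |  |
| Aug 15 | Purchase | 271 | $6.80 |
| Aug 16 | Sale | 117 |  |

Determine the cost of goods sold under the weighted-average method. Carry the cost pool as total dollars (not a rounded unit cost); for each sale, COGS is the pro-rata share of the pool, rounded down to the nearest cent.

After Aug 1: 269 on hand, pool $2,811.05 (≈ $10.4500 each)
After Aug 3: 476 on hand, pool $4,694.75 (≈ $9.8629 each)
After Aug 5: 535 on hand, pool $5,163.80 (≈ $9.6520 each)
Aug 8, sell 223: 223/535 × $5,163.80 → $2,152.38
After Aug 9: 362 on hand, pool $3,426.42 (≈ $9.4652 each)
After Aug 11: 711 on hand, pool $5,380.82 (≈ $7.5680 each)
Aug 14, sell 324: 324/711 × $5,380.82 → $2,452.01
After Aug 15: 658 on hand, pool $4,771.61 (≈ $7.2517 each)
Aug 16, sell 117: 117/658 × $4,771.61 → $848.44
Total COGS = $2,152.38 + $2,452.01 + $848.44 = $5,452.83
Ending inventory (cost pool remaining) = $3,923.17
Check: goods available $9,376.00 = COGS $5,452.83 + ending $3,923.17

COGS = $5,452.83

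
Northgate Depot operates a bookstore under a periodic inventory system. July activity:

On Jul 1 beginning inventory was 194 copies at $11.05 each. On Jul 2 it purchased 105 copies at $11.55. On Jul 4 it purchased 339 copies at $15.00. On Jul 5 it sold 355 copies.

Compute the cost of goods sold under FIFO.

COGS = $4,196.45

Jul 5, 355 sold [FIFO — oldest first]: 194 @ $11.05 + 105 @ $11.55 + 56 @ $15.00 = $4,196.45
Ending inventory: 283 @ $15.00 = $4,245.00
Check: goods available $8,441.45 = COGS $4,196.45 + ending $4,245.00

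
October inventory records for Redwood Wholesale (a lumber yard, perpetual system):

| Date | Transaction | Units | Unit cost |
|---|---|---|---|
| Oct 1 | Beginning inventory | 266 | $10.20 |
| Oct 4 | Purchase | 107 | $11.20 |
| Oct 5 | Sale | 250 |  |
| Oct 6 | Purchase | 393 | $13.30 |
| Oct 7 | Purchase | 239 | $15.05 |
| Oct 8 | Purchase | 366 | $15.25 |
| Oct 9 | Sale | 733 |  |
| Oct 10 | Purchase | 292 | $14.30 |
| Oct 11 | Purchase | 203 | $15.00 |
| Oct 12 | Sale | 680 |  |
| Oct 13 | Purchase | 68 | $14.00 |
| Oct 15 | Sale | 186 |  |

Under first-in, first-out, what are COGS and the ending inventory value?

Oct 5, 250 sold [FIFO — oldest first]: 250 @ $10.20 = $2,550.00
Oct 9, 733 sold [FIFO — oldest first]: 16 @ $10.20 + 107 @ $11.20 + 393 @ $13.30 + 217 @ $15.05 = $9,854.35
Oct 12, 680 sold [FIFO — oldest first]: 22 @ $15.05 + 366 @ $15.25 + 292 @ $14.30 = $10,088.20
Oct 15, 186 sold [FIFO — oldest first]: 186 @ $15.00 = $2,790.00
Total COGS = $2,550.00 + $9,854.35 + $10,088.20 + $2,790.00 = $25,282.55
Ending inventory: 17 @ $15.00 + 68 @ $14.00 = $1,207.00
Check: goods available $26,489.55 = COGS $25,282.55 + ending $1,207.00

COGS = $25,282.55; ending inventory = $1,207.00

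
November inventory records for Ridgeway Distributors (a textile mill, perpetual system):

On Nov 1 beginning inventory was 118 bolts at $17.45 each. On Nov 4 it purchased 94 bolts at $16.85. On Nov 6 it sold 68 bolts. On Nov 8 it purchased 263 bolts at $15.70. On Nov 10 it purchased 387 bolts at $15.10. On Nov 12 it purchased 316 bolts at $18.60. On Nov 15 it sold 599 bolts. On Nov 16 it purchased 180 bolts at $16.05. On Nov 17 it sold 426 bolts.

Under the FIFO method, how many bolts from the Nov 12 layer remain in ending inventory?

Nov 6, 68 sold [FIFO — oldest first]: 68 @ $17.45 = $1,186.60
Nov 15, 599 sold [FIFO — oldest first]: 50 @ $17.45 + 94 @ $16.85 + 263 @ $15.70 + 192 @ $15.10 = $9,484.70
Nov 17, 426 sold [FIFO — oldest first]: 195 @ $15.10 + 231 @ $18.60 = $7,241.10
Total COGS = $1,186.60 + $9,484.70 + $7,241.10 = $17,912.40
Ending inventory: 85 @ $18.60 + 180 @ $16.05 = $4,470.00
Check: goods available $22,382.40 = COGS $17,912.40 + ending $4,470.00

85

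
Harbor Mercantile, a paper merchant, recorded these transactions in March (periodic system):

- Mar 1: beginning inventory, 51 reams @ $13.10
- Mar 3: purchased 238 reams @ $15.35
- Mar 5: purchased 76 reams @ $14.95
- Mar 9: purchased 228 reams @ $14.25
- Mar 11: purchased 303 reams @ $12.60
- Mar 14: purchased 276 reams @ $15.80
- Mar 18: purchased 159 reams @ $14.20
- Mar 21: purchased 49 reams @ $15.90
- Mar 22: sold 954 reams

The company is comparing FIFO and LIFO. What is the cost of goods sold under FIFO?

FIFO COGS: 51 @ $13.10 + 238 @ $15.35 + 76 @ $14.95 + 228 @ $14.25 + 303 @ $12.60 + 58 @ $15.80 = $13,440.80
LIFO COGS: 49 @ $15.90 + 159 @ $14.20 + 276 @ $15.80 + 303 @ $12.60 + 167 @ $14.25 = $13,595.25

COGS = $13,440.80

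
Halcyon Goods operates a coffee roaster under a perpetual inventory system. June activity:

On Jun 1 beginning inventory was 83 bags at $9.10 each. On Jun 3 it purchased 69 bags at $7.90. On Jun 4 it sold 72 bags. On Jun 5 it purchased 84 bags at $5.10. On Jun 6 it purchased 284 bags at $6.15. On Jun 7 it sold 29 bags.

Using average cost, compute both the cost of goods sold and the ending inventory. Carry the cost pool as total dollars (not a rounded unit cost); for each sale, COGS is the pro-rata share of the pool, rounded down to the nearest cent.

COGS = $801.06; ending inventory = $2,674.34

After Jun 1: 83 on hand, pool $755.30 (≈ $9.1000 each)
After Jun 3: 152 on hand, pool $1,300.40 (≈ $8.5553 each)
Jun 4, sell 72: 72/152 × $1,300.40 → $615.97
After Jun 5: 164 on hand, pool $1,112.83 (≈ $6.7855 each)
After Jun 6: 448 on hand, pool $2,859.43 (≈ $6.3827 each)
Jun 7, sell 29: 29/448 × $2,859.43 → $185.09
Total COGS = $615.97 + $185.09 = $801.06
Ending inventory (cost pool remaining) = $2,674.34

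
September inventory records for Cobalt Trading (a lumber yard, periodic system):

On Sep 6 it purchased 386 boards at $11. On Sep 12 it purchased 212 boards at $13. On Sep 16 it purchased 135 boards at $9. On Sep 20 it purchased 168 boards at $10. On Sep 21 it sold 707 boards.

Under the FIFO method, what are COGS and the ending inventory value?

COGS = $7,983; ending inventory = $1,914

Sep 21, 707 sold [FIFO — oldest first]: 386 @ $11 + 212 @ $13 + 109 @ $9 = $7,983
Ending inventory: 26 @ $9 + 168 @ $10 = $1,914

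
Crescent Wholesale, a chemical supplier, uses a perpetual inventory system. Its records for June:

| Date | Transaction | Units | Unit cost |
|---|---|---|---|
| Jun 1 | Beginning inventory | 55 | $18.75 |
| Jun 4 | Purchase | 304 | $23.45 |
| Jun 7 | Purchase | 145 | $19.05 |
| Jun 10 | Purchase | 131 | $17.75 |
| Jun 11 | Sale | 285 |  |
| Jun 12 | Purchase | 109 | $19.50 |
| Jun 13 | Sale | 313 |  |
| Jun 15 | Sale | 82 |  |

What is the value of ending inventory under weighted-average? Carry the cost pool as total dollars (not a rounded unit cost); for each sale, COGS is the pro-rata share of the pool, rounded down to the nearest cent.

Ending inventory = $1,314.49

After Jun 1: 55 on hand, pool $1,031.25 (≈ $18.7500 each)
After Jun 4: 359 on hand, pool $8,160.05 (≈ $22.7299 each)
After Jun 7: 504 on hand, pool $10,922.30 (≈ $21.6712 each)
After Jun 10: 635 on hand, pool $13,247.55 (≈ $20.8623 each)
Jun 11, sell 285: 285/635 × $13,247.55 → $5,945.75
After Jun 12: 459 on hand, pool $9,427.30 (≈ $20.5388 each)
Jun 13, sell 313: 313/459 × $9,427.30 → $6,428.63
Jun 15, sell 82: 82/146 × $2,998.67 → $1,684.18
Total COGS = $5,945.75 + $6,428.63 + $1,684.18 = $14,058.56
Ending inventory (cost pool remaining) = $1,314.49
Check: goods available $15,373.05 = COGS $14,058.56 + ending $1,314.49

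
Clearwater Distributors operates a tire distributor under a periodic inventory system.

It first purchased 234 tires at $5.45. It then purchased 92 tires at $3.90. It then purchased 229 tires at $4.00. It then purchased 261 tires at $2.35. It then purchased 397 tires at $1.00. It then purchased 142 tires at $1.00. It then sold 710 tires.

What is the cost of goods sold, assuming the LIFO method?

Sale 1 (710) [LIFO — newest first]: 142 @ $1.00 + 397 @ $1.00 + 171 @ $2.35 = $940.85
Ending inventory: 234 @ $5.45 + 92 @ $3.90 + 229 @ $4.00 + 90 @ $2.35 = $2,761.60
Check: goods available $3,702.45 = COGS $940.85 + ending $2,761.60

COGS = $940.85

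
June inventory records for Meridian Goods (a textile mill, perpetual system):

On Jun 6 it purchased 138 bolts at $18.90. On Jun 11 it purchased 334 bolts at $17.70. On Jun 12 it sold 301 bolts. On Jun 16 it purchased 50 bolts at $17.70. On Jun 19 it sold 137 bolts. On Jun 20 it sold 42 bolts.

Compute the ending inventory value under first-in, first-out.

Jun 12, 301 sold [FIFO — oldest first]: 138 @ $18.90 + 163 @ $17.70 = $5,493.30
Jun 19, 137 sold [FIFO — oldest first]: 137 @ $17.70 = $2,424.90
Jun 20, 42 sold [FIFO — oldest first]: 34 @ $17.70 + 8 @ $17.70 = $743.40
Total COGS = $5,493.30 + $2,424.90 + $743.40 = $8,661.60
Ending inventory: 42 @ $17.70 = $743.40
Check: goods available $9,405.00 = COGS $8,661.60 + ending $743.40

Ending inventory = $743.40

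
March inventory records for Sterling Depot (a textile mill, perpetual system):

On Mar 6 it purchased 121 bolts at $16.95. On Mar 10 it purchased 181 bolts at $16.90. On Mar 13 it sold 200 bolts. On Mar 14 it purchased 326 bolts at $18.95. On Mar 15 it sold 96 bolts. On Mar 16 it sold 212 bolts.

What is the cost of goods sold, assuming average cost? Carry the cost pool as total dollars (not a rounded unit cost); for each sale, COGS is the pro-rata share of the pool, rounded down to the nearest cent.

COGS = $9,071.59

After Mar 6: 121 on hand, pool $2,050.95 (≈ $16.9500 each)
After Mar 10: 302 on hand, pool $5,109.85 (≈ $16.9200 each)
Mar 13, sell 200: 200/302 × $5,109.85 → $3,384.00
After Mar 14: 428 on hand, pool $7,903.55 (≈ $18.4662 each)
Mar 15, sell 96: 96/428 × $7,903.55 → $1,772.75
Mar 16, sell 212: 212/332 × $6,130.80 → $3,914.84
Total COGS = $3,384.00 + $1,772.75 + $3,914.84 = $9,071.59
Ending inventory (cost pool remaining) = $2,215.96
Check: goods available $11,287.55 = COGS $9,071.59 + ending $2,215.96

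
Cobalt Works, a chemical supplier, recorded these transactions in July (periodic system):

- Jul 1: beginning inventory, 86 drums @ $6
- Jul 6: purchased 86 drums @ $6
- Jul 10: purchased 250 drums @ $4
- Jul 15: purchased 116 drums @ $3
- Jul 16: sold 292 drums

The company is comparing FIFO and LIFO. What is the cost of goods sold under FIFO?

COGS = $1,512

FIFO COGS: 86 @ $6 + 86 @ $6 + 120 @ $4 = $1,512
LIFO COGS: 116 @ $3 + 176 @ $4 = $1,052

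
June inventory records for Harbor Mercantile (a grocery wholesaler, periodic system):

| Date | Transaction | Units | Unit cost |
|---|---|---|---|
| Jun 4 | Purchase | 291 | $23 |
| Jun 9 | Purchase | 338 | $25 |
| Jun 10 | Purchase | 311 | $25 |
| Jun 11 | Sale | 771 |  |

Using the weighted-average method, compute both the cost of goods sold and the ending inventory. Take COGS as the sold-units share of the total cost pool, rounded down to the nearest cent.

COGS = $18,797.63; ending inventory = $4,120.37

Jun 11, sell 771: 771/940 × $22,918.00 → $18,797.63
Ending inventory (cost pool remaining) = $4,120.37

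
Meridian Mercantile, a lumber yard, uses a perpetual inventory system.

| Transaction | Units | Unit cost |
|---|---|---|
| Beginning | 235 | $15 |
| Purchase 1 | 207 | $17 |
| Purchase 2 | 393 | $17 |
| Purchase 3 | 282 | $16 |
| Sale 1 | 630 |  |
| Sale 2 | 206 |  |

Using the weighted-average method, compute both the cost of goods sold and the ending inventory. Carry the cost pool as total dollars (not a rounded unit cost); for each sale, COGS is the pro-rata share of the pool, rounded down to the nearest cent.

COGS = $13,649.17; ending inventory = $4,587.83

After Beginning: 235 on hand, pool $3,525.00 (≈ $15.0000 each)
After Purchase 1: 442 on hand, pool $7,044.00 (≈ $15.9367 each)
After Purchase 2: 835 on hand, pool $13,725.00 (≈ $16.4371 each)
After Purchase 3: 1117 on hand, pool $18,237.00 (≈ $16.3268 each)
Sale 1, sell 630: 630/1117 × $18,237.00 → $10,285.86
Sale 2, sell 206: 206/487 × $7,951.14 → $3,363.31
Total COGS = $10,285.86 + $3,363.31 = $13,649.17
Ending inventory (cost pool remaining) = $4,587.83
Check: goods available $18,237.00 = COGS $13,649.17 + ending $4,587.83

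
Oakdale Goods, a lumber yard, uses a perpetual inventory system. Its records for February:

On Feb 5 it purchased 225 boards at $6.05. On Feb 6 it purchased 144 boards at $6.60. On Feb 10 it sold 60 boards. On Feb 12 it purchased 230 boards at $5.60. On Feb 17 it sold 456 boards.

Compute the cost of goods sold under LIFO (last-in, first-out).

COGS = $3,097.50

Feb 10, 60 sold [LIFO — newest first]: 60 @ $6.60 = $396.00
Feb 17, 456 sold [LIFO — newest first]: 230 @ $5.60 + 84 @ $6.60 + 142 @ $6.05 = $2,701.50
Total COGS = $396.00 + $2,701.50 = $3,097.50
Ending inventory: 83 @ $6.05 = $502.15
Check: goods available $3,599.65 = COGS $3,097.50 + ending $502.15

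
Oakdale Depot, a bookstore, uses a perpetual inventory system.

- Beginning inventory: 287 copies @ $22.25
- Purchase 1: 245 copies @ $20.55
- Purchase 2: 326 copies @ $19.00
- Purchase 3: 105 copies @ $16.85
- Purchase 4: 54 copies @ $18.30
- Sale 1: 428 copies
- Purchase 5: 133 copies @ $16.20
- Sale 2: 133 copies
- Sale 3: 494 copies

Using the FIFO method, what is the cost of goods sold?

COGS = $20,987.55

Sale 1 (428) [FIFO — oldest first]: 287 @ $22.25 + 141 @ $20.55 = $9,283.30
Sale 2 (133) [FIFO — oldest first]: 104 @ $20.55 + 29 @ $19.00 = $2,688.20
Sale 3 (494) [FIFO — oldest first]: 297 @ $19.00 + 105 @ $16.85 + 54 @ $18.30 + 38 @ $16.20 = $9,016.05
Total COGS = $9,283.30 + $2,688.20 + $9,016.05 = $20,987.55
Ending inventory: 95 @ $16.20 = $1,539.00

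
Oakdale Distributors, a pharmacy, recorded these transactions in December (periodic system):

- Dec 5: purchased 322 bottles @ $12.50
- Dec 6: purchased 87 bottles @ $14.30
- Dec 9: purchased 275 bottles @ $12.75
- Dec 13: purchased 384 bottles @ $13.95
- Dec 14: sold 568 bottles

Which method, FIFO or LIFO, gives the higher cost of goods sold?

LIFO

FIFO COGS: 322 @ $12.50 + 87 @ $14.30 + 159 @ $12.75 = $7,296.35
LIFO COGS: 384 @ $13.95 + 184 @ $12.75 = $7,702.80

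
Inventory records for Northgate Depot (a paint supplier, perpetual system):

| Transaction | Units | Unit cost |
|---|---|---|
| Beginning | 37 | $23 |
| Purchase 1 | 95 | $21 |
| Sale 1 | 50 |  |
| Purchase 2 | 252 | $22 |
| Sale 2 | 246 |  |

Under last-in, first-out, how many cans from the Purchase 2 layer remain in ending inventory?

6

Sale 1 (50) [LIFO — newest first]: 50 @ $21 = $1,050
Sale 2 (246) [LIFO — newest first]: 246 @ $22 = $5,412
Total COGS = $1,050 + $5,412 = $6,462
Ending inventory: 37 @ $23 + 45 @ $21 + 6 @ $22 = $1,928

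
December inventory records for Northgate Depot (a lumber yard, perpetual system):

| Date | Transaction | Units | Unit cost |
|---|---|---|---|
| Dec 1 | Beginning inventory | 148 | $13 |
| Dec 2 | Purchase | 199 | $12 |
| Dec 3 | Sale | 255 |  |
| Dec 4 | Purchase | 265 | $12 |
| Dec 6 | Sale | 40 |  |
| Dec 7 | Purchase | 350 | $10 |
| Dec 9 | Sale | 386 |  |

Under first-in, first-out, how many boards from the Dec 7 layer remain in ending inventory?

281

Dec 3, 255 sold [FIFO — oldest first]: 148 @ $13 + 107 @ $12 = $3,208
Dec 6, 40 sold [FIFO — oldest first]: 40 @ $12 = $480
Dec 9, 386 sold [FIFO — oldest first]: 52 @ $12 + 265 @ $12 + 69 @ $10 = $4,494
Total COGS = $3,208 + $480 + $4,494 = $8,182
Ending inventory: 281 @ $10 = $2,810
Check: goods available $10,992 = COGS $8,182 + ending $2,810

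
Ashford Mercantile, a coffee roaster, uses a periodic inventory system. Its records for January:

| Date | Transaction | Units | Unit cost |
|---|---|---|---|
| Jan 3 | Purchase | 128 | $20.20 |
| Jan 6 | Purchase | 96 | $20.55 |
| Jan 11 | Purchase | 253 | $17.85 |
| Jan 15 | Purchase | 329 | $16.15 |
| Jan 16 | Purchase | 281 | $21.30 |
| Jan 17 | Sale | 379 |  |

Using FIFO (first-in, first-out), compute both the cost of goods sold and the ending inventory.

Jan 17, 379 sold [FIFO — oldest first]: 128 @ $20.20 + 96 @ $20.55 + 155 @ $17.85 = $7,325.15
Ending inventory: 98 @ $17.85 + 329 @ $16.15 + 281 @ $21.30 = $13,047.95

COGS = $7,325.15; ending inventory = $13,047.95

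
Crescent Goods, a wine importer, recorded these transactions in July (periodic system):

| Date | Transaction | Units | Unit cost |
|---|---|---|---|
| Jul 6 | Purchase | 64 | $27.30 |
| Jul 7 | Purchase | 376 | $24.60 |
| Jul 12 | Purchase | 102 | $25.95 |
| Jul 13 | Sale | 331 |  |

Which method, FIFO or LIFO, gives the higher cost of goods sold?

FIFO COGS: 64 @ $27.30 + 267 @ $24.60 = $8,315.40
LIFO COGS: 102 @ $25.95 + 229 @ $24.60 = $8,280.30

FIFO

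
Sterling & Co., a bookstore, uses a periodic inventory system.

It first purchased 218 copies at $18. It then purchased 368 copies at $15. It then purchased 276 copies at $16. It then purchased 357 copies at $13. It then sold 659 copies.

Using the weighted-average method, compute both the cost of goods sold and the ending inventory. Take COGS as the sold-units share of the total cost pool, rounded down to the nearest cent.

Sale 1, sell 659: 659/1219 × $18,501.00 → $10,001.77
Ending inventory (cost pool remaining) = $8,499.23
Check: goods available $18,501.00 = COGS $10,001.77 + ending $8,499.23

COGS = $10,001.77; ending inventory = $8,499.23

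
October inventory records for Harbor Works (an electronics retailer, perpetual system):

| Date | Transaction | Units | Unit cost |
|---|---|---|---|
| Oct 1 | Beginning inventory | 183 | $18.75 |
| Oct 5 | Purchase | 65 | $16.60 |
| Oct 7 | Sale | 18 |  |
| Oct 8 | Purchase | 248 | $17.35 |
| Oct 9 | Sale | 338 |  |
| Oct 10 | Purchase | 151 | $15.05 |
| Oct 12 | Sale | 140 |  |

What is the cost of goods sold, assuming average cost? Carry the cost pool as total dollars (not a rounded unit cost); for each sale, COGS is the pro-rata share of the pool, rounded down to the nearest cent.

COGS = $8,616.71

After Oct 1: 183 on hand, pool $3,431.25 (≈ $18.7500 each)
After Oct 5: 248 on hand, pool $4,510.25 (≈ $18.1865 each)
Oct 7, sell 18: 18/248 × $4,510.25 → $327.35
After Oct 8: 478 on hand, pool $8,485.70 (≈ $17.7525 each)
Oct 9, sell 338: 338/478 × $8,485.70 → $6,000.34
After Oct 10: 291 on hand, pool $4,757.91 (≈ $16.3502 each)
Oct 12, sell 140: 140/291 × $4,757.91 → $2,289.02
Total COGS = $327.35 + $6,000.34 + $2,289.02 = $8,616.71
Ending inventory (cost pool remaining) = $2,468.89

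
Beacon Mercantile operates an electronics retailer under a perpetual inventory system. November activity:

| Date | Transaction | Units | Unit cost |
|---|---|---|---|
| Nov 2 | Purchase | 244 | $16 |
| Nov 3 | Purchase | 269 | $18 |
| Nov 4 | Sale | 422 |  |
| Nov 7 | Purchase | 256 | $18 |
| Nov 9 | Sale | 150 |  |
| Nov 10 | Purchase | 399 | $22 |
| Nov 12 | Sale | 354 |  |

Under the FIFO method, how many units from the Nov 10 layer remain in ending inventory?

Nov 4, 422 sold [FIFO — oldest first]: 244 @ $16 + 178 @ $18 = $7,108
Nov 9, 150 sold [FIFO — oldest first]: 91 @ $18 + 59 @ $18 = $2,700
Nov 12, 354 sold [FIFO — oldest first]: 197 @ $18 + 157 @ $22 = $7,000
Total COGS = $7,108 + $2,700 + $7,000 = $16,808
Ending inventory: 242 @ $22 = $5,324

242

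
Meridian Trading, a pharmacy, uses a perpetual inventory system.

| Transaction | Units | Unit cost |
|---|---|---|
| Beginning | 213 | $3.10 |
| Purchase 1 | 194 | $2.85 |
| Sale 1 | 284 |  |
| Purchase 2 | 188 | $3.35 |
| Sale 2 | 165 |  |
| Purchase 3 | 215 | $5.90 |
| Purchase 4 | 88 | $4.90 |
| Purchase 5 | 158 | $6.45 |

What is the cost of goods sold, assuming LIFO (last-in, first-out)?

Sale 1 (284) [LIFO — newest first]: 194 @ $2.85 + 90 @ $3.10 = $831.90
Sale 2 (165) [LIFO — newest first]: 165 @ $3.35 = $552.75
Total COGS = $831.90 + $552.75 = $1,384.65
Ending inventory: 123 @ $3.10 + 23 @ $3.35 + 215 @ $5.90 + 88 @ $4.90 + 158 @ $6.45 = $3,177.15
Check: goods available $4,561.80 = COGS $1,384.65 + ending $3,177.15

COGS = $1,384.65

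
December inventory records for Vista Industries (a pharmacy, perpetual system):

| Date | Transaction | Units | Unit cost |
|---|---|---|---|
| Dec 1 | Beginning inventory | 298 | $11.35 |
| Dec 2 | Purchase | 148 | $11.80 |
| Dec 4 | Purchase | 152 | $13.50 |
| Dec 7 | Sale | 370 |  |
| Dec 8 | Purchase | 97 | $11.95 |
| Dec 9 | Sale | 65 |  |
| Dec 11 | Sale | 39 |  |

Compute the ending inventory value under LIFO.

Dec 7, 370 sold [LIFO — newest first]: 152 @ $13.50 + 148 @ $11.80 + 70 @ $11.35 = $4,592.90
Dec 9, 65 sold [LIFO — newest first]: 65 @ $11.95 = $776.75
Dec 11, 39 sold [LIFO — newest first]: 32 @ $11.95 + 7 @ $11.35 = $461.85
Total COGS = $4,592.90 + $776.75 + $461.85 = $5,831.50
Ending inventory: 221 @ $11.35 = $2,508.35
Check: goods available $8,339.85 = COGS $5,831.50 + ending $2,508.35

Ending inventory = $2,508.35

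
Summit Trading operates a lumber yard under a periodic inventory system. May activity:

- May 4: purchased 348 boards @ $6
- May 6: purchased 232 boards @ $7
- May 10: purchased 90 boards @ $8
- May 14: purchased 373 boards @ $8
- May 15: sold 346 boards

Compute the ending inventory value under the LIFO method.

May 15, 346 sold [LIFO — newest first]: 346 @ $8 = $2,768
Ending inventory: 348 @ $6 + 232 @ $7 + 90 @ $8 + 27 @ $8 = $4,648

Ending inventory = $4,648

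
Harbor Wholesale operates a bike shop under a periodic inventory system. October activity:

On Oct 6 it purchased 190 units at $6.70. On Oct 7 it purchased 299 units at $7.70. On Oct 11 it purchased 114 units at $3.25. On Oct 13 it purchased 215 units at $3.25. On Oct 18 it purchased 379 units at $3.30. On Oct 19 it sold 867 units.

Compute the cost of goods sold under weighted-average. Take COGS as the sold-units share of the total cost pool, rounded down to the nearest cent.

COGS = $4,269.99

Oct 19, sell 867: 867/1197 × $5,895.25 → $4,269.99
Ending inventory (cost pool remaining) = $1,625.26
Check: goods available $5,895.25 = COGS $4,269.99 + ending $1,625.26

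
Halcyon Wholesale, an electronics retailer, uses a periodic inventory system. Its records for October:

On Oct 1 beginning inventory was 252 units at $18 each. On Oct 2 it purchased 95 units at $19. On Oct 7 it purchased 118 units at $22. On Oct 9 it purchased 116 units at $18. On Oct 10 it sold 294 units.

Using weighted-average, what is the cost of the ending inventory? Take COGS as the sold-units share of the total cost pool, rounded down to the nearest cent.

Oct 10, sell 294: 294/581 × $11,025.00 → $5,578.91
Ending inventory (cost pool remaining) = $5,446.09

Ending inventory = $5,446.09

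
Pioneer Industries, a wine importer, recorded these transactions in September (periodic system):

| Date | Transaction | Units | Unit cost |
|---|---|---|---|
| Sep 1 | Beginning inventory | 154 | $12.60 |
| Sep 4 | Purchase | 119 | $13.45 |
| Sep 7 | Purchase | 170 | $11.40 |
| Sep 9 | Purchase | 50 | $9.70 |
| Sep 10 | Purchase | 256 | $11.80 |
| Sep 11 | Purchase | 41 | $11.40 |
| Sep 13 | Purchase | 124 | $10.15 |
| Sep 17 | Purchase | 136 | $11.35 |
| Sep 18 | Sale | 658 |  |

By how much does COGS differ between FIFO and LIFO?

FIFO COGS: 154 @ $12.60 + 119 @ $13.45 + 170 @ $11.40 + 50 @ $9.70 + 165 @ $11.80 = $7,910.95
LIFO COGS: 136 @ $11.35 + 124 @ $10.15 + 41 @ $11.40 + 256 @ $11.80 + 50 @ $9.70 + 51 @ $11.40 = $7,356.80
Difference = |$7,910.95 − $7,356.80| = $554.15

$554.15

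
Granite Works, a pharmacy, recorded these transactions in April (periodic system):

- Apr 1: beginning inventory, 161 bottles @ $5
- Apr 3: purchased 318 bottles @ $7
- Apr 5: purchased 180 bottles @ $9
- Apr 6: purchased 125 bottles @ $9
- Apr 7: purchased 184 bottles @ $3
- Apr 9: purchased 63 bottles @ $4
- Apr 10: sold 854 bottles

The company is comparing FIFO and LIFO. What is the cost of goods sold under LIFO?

FIFO COGS: 161 @ $5 + 318 @ $7 + 180 @ $9 + 125 @ $9 + 70 @ $3 = $5,986
LIFO COGS: 63 @ $4 + 184 @ $3 + 125 @ $9 + 180 @ $9 + 302 @ $7 = $5,663

COGS = $5,663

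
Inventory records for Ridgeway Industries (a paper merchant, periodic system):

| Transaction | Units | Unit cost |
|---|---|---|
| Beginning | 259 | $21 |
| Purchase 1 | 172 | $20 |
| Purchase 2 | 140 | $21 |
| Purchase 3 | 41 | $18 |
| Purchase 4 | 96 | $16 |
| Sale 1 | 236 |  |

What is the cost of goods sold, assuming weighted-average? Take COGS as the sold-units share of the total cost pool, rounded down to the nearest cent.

COGS = $4,697.66

Sale 1, sell 236: 236/708 × $14,093.00 → $4,697.66
Ending inventory (cost pool remaining) = $9,395.34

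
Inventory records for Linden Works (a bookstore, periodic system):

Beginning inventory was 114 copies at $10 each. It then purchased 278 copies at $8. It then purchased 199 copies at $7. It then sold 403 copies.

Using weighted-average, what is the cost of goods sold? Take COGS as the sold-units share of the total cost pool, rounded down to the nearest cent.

Sale 1, sell 403: 403/591 × $4,757.00 → $3,243.77
Ending inventory (cost pool remaining) = $1,513.23
Check: goods available $4,757.00 = COGS $3,243.77 + ending $1,513.23

COGS = $3,243.77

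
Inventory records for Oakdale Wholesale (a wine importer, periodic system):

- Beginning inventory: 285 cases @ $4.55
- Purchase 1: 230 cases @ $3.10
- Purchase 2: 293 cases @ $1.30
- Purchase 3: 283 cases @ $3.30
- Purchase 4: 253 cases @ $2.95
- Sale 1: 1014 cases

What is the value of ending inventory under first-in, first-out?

Ending inventory = $1,000.45

Sale 1 (1014) [FIFO — oldest first]: 285 @ $4.55 + 230 @ $3.10 + 293 @ $1.30 + 206 @ $3.30 = $3,070.45
Ending inventory: 77 @ $3.30 + 253 @ $2.95 = $1,000.45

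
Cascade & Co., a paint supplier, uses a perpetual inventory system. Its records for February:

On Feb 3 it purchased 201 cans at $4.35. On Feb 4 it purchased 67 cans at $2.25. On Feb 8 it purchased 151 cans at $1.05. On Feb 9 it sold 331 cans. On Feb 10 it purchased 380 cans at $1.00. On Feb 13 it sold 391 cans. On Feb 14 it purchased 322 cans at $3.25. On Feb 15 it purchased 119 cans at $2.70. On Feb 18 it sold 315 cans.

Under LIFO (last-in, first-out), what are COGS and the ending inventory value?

COGS = $2,187.00; ending inventory = $744.45

Feb 9, 331 sold [LIFO — newest first]: 151 @ $1.05 + 67 @ $2.25 + 113 @ $4.35 = $800.85
Feb 13, 391 sold [LIFO — newest first]: 380 @ $1.00 + 11 @ $4.35 = $427.85
Feb 18, 315 sold [LIFO — newest first]: 119 @ $2.70 + 196 @ $3.25 = $958.30
Total COGS = $800.85 + $427.85 + $958.30 = $2,187.00
Ending inventory: 77 @ $4.35 + 126 @ $3.25 = $744.45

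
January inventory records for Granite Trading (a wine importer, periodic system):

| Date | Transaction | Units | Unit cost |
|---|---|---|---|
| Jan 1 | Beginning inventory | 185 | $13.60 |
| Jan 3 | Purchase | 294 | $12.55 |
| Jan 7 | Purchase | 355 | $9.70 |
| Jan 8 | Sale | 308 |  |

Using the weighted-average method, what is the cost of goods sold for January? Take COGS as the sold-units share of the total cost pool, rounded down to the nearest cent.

COGS = $3,563.49

Jan 8, sell 308: 308/834 × $9,649.20 → $3,563.49
Ending inventory (cost pool remaining) = $6,085.71
Check: goods available $9,649.20 = COGS $3,563.49 + ending $6,085.71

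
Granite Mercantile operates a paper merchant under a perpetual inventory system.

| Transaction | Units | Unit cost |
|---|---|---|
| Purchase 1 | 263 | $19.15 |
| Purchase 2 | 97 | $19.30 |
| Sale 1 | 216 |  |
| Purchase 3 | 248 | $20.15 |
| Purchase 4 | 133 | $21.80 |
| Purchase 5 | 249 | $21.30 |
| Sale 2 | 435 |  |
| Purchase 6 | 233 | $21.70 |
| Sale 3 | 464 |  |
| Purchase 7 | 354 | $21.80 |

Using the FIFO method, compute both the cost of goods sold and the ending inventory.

Sale 1 (216) [FIFO — oldest first]: 216 @ $19.15 = $4,136.40
Sale 2 (435) [FIFO — oldest first]: 47 @ $19.15 + 97 @ $19.30 + 248 @ $20.15 + 43 @ $21.80 = $8,706.75
Sale 3 (464) [FIFO — oldest first]: 90 @ $21.80 + 249 @ $21.30 + 125 @ $21.70 = $9,978.20
Total COGS = $4,136.40 + $8,706.75 + $9,978.20 = $22,821.35
Ending inventory: 108 @ $21.70 + 354 @ $21.80 = $10,060.80

COGS = $22,821.35; ending inventory = $10,060.80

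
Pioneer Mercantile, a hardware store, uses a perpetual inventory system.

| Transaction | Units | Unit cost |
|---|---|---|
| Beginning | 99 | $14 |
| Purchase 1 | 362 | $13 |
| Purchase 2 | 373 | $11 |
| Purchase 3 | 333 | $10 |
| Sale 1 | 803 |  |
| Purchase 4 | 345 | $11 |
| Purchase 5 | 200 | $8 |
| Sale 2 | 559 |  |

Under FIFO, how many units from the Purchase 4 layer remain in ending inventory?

Sale 1 (803) [FIFO — oldest first]: 99 @ $14 + 362 @ $13 + 342 @ $11 = $9,854
Sale 2 (559) [FIFO — oldest first]: 31 @ $11 + 333 @ $10 + 195 @ $11 = $5,816
Total COGS = $9,854 + $5,816 = $15,670
Ending inventory: 150 @ $11 + 200 @ $8 = $3,250

150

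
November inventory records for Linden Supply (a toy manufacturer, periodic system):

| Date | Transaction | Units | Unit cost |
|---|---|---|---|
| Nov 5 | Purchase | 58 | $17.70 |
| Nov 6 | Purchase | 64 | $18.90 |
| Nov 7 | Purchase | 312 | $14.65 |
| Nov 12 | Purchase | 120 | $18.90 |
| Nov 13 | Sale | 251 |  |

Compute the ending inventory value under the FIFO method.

Ending inventory = $4,948.95

Nov 13, 251 sold [FIFO — oldest first]: 58 @ $17.70 + 64 @ $18.90 + 129 @ $14.65 = $4,126.05
Ending inventory: 183 @ $14.65 + 120 @ $18.90 = $4,948.95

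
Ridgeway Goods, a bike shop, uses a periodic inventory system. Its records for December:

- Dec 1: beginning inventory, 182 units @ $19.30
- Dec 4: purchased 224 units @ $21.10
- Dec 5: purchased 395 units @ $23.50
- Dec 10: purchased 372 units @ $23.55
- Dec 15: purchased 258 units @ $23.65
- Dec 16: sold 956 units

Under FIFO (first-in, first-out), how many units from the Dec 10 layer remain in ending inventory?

217

Dec 16, 956 sold [FIFO — oldest first]: 182 @ $19.30 + 224 @ $21.10 + 395 @ $23.50 + 155 @ $23.55 = $21,171.75
Ending inventory: 217 @ $23.55 + 258 @ $23.65 = $11,212.05
Check: goods available $32,383.80 = COGS $21,171.75 + ending $11,212.05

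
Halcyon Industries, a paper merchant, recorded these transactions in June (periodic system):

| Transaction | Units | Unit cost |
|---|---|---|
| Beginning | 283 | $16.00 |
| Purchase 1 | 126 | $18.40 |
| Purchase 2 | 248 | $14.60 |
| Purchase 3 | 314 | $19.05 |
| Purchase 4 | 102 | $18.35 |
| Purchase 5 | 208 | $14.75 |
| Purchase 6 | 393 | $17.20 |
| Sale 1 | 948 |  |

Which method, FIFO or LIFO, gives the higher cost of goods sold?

LIFO

FIFO COGS: 283 @ $16.00 + 126 @ $18.40 + 248 @ $14.60 + 291 @ $19.05 = $16,010.75
LIFO COGS: 393 @ $17.20 + 208 @ $14.75 + 102 @ $18.35 + 245 @ $19.05 = $16,366.55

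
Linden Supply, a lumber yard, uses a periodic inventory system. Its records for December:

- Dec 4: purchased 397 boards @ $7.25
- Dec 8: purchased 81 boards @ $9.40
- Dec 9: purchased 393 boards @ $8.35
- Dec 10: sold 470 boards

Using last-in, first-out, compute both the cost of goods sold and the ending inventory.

COGS = $4,005.35; ending inventory = $2,915.85

Dec 10, 470 sold [LIFO — newest first]: 393 @ $8.35 + 77 @ $9.40 = $4,005.35
Ending inventory: 397 @ $7.25 + 4 @ $9.40 = $2,915.85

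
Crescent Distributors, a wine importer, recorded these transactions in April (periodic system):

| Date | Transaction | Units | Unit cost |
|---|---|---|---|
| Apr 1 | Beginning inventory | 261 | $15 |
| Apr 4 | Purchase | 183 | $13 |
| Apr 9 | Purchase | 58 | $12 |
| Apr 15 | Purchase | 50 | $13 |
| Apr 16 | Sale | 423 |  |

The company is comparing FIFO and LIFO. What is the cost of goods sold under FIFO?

FIFO COGS: 261 @ $15 + 162 @ $13 = $6,021
LIFO COGS: 50 @ $13 + 58 @ $12 + 183 @ $13 + 132 @ $15 = $5,705

COGS = $6,021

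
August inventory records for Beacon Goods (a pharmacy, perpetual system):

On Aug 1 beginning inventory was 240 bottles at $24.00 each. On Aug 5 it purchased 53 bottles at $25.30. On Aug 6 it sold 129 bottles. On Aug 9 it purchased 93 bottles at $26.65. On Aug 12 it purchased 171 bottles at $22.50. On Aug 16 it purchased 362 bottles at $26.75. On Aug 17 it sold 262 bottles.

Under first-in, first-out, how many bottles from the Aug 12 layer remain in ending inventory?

Aug 6, 129 sold [FIFO — oldest first]: 129 @ $24.00 = $3,096.00
Aug 17, 262 sold [FIFO — oldest first]: 111 @ $24.00 + 53 @ $25.30 + 93 @ $26.65 + 5 @ $22.50 = $6,595.85
Total COGS = $3,096.00 + $6,595.85 = $9,691.85
Ending inventory: 166 @ $22.50 + 362 @ $26.75 = $13,418.50
Check: goods available $23,110.35 = COGS $9,691.85 + ending $13,418.50

166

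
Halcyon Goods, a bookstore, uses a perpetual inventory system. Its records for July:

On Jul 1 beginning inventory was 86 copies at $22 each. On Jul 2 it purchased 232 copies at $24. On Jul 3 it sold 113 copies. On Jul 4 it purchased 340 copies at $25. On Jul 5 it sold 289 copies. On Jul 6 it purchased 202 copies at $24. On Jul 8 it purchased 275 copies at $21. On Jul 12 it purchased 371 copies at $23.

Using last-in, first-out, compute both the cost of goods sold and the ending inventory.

COGS = $9,937; ending inventory = $25,179

Jul 3, 113 sold [LIFO — newest first]: 113 @ $24 = $2,712
Jul 5, 289 sold [LIFO — newest first]: 289 @ $25 = $7,225
Total COGS = $2,712 + $7,225 = $9,937
Ending inventory: 86 @ $22 + 119 @ $24 + 51 @ $25 + 202 @ $24 + 275 @ $21 + 371 @ $23 = $25,179
Check: goods available $35,116 = COGS $9,937 + ending $25,179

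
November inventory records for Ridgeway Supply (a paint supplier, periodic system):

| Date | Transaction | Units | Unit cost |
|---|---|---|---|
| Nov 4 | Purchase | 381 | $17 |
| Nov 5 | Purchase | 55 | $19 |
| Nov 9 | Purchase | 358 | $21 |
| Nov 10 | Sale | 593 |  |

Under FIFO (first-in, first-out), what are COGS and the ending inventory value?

COGS = $10,819; ending inventory = $4,221

Nov 10, 593 sold [FIFO — oldest first]: 381 @ $17 + 55 @ $19 + 157 @ $21 = $10,819
Ending inventory: 201 @ $21 = $4,221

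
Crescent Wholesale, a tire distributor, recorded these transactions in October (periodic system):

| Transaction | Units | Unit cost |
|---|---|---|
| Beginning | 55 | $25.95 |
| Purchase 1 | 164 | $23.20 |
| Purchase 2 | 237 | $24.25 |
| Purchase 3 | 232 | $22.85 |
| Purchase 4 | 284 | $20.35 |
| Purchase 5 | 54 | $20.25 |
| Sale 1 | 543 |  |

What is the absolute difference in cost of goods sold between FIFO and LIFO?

$1,410.10

FIFO COGS: 55 @ $25.95 + 164 @ $23.20 + 237 @ $24.25 + 87 @ $22.85 = $12,967.25
LIFO COGS: 54 @ $20.25 + 284 @ $20.35 + 205 @ $22.85 = $11,557.15
Difference = |$12,967.25 − $11,557.15| = $1,410.10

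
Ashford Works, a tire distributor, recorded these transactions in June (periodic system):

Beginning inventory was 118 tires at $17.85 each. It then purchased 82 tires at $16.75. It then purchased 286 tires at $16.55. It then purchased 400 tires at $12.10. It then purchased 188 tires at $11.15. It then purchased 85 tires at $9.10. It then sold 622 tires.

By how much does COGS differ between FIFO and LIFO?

$2,766.10

FIFO COGS: 118 @ $17.85 + 82 @ $16.75 + 286 @ $16.55 + 136 @ $12.10 = $9,858.70
LIFO COGS: 85 @ $9.10 + 188 @ $11.15 + 349 @ $12.10 = $7,092.60
Difference = |$9,858.70 − $7,092.60| = $2,766.10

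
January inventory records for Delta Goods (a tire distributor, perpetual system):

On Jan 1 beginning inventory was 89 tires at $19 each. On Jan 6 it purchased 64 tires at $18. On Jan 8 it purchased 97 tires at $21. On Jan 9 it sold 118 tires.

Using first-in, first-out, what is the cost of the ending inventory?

Ending inventory = $2,667

Jan 9, 118 sold [FIFO — oldest first]: 89 @ $19 + 29 @ $18 = $2,213
Ending inventory: 35 @ $18 + 97 @ $21 = $2,667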